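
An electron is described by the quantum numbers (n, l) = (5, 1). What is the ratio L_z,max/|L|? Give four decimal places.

|L| = √2 ℏ ≈ 1.4142ℏ, while L_z,max = lℏ = 1ℏ.
L_z,max/|L| = 1/√2 = 0.7071.

L_z,max/|L| = 0.7071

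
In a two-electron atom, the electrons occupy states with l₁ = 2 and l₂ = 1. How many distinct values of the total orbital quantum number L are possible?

3

L runs from |2 − 1| = 1 to 2 + 1 = 3.
L ∈ {1, 2, 3}.
That is 3 values.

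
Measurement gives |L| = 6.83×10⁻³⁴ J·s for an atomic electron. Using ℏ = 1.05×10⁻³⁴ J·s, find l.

l = 6

Dividing by ℏ: |L|/ℏ ≈ 6.505.
l(l+1) ≈ 6.505² ≈ 42.31, so l = 6.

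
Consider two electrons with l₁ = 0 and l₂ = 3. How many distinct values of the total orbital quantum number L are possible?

1

L runs from |0 − 3| = 3 to 0 + 3 = 3.
Allowed values: L = 3.
That is 1 value.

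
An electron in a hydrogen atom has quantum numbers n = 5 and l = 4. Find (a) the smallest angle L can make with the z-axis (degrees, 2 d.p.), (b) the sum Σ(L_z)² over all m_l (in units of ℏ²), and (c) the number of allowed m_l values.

θ_min ≈ 26.57°; Σ(L_z)² = 60 ℏ²; 9 values

cos θ_min = 4/√20, so θ_min ≈ 26.57°.
Σ m_l² = 60, so Σ(L_z)² = 60 ℏ².
There are 2l+1 = 9 values of m_l.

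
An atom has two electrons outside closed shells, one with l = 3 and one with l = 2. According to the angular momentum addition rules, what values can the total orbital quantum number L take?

L runs from |3 − 2| = 1 to 3 + 2 = 5.
So L can be 1, 2, 3, 4, 5.

L = 1, 2, 3, 4, 5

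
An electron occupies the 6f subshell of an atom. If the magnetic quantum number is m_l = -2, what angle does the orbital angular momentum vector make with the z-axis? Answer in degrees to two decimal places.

θ ≈ 125.26°

6f means n = 6, l = 3.
|L|² = l(l+1)ℏ² = 12ℏ², so |L| = 2√3 ℏ.
L_z = m_l ℏ = −2ℏ.
cos θ = L_z/|L| = -2/√12, so θ ≈ 125.26°.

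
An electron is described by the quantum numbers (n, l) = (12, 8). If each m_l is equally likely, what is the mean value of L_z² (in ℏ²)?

m_l ∈ {-8, -7, -6, -5, -4, -3, -2, -1, 0, 1, 2, 3, 4, 5, 6, 7, 8}.
⟨L_z²⟩ = ℏ²·(Σ m_l²)/(2l+1) = ℏ²·408/17 = 24ℏ².

⟨L_z²⟩ = 24 ℏ²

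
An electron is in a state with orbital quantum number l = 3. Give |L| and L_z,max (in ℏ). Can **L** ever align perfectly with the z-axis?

No: L_z,max = 3ℏ < |L| = 2√3 ℏ ≈ 3.464ℏ

|L| = 2√3 ℏ ≈ 3.4641ℏ, while L_z,max = lℏ = 3ℏ.
Since |L| > L_z,max, the vector can never point exactly along z; the closest it comes is θ_min = arccos(3/√12) ≈ 30.0°.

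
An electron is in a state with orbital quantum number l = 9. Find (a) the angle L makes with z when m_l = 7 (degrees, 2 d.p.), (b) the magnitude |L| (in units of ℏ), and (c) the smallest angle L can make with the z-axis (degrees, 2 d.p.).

For m_l = 7: cos θ = 7/√90, θ ≈ 42.45°.
|L| = ℏ√(9·10) = 3√10 ℏ ≈ 9.487ℏ.
cos θ_min = 9/√90, so θ_min ≈ 18.43°.

θ(m_l=7) ≈ 42.45°; |L| = 3√10 ℏ ≈ 9.487ℏ; θ_min ≈ 18.43°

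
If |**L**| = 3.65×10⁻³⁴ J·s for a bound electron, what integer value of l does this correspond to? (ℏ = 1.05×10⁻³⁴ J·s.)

Dividing by ℏ: |L|/ℏ ≈ 3.476.
(|L|/ℏ)² = l(l+1) ≈ 12.08 ⇒ l = 3.

l = 3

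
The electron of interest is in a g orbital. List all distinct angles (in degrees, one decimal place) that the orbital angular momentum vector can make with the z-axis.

The letter g corresponds to l = 4.
|L| = ℏ√(l(l+1)) = 2√5 ℏ.
cos θ = m_l/√20 for each m_l ∈ {-4, -3, -2, -1, 0, 1, 2, 3, 4}.

θ ∈ {26.6°, 47.9°, 63.4°, 77.1°, 90.0°, 102.9°, 116.6°, 132.1°, 153.4°}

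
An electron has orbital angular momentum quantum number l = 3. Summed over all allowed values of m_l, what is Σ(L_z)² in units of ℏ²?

Σ(L_z)² = 28 ℏ²

The allowed m_l values are -3, -2, -1, 0, 1, 2, 3.
Σ m_l² = 2·(1 + 4 + 9) = 28.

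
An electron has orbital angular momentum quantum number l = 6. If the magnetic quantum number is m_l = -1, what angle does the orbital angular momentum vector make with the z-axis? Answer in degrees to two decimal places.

θ ≈ 98.88°

|L|² = l(l+1)ℏ² = 42ℏ², so |L| = √42 ℏ.
L_z = m_l ℏ = −1ℏ.
cos θ = L_z/|L| = -1/√42, so θ ≈ 98.88°.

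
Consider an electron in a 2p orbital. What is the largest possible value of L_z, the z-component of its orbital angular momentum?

2p means n = 2, l = 1.
L_z = m_l ℏ with m_l ∈ {−1, …, 1}; the maximum is m_l = 1.

L_z,max = 1ℏ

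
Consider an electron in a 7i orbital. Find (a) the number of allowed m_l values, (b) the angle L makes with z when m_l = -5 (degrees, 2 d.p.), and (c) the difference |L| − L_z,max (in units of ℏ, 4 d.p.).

7i means n = 7, l = 6.
There are 2l+1 = 13 values of m_l.
For m_l = -5: cos θ = -5/√42, θ ≈ 140.49°.
|L| − L_z,max = (√42 − 6)ℏ ≈ 0.4807ℏ.

13 values; θ(m_l=-5) ≈ 140.49°; |L|−L_z,max ≈ 0.4807ℏ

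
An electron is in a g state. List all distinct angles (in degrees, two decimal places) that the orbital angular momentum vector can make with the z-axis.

For a g orbital, l = 4.
|L| = ℏ√(l(l+1)) = 2√5 ℏ.
cos θ = m_l/√20 for each m_l ∈ {-4, -3, -2, -1, 0, 1, 2, 3, 4}.

θ ∈ {26.57°, 47.87°, 63.43°, 77.08°, 90.00°, 102.92°, 116.57°, 132.13°, 153.43°}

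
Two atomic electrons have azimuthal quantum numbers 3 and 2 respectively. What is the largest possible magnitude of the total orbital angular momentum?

Angular momentum addition gives L = |l₁ − l₂|, …, l₁ + l₂.
So L can be 1, 2, 3, 4, 5.
The largest magnitude corresponds to L = 5: |L_tot| = ℏ√(5·6) = √30 ℏ.

|L_tot|_max = √30 ℏ ≈ 5.477ℏ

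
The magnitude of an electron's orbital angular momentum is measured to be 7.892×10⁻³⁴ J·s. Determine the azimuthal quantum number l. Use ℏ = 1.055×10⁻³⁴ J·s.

l = 7

Dividing by ℏ: |L|/ℏ ≈ 7.481.
(|L|/ℏ)² = l(l+1) ≈ 55.96 ⇒ l = 7.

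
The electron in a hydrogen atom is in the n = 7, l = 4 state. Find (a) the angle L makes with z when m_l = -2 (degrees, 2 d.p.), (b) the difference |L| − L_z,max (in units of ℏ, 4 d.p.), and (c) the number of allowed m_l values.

θ(m_l=-2) ≈ 116.57°; |L|−L_z,max ≈ 0.4721ℏ; 9 values

For m_l = -2: cos θ = -2/√20, θ ≈ 116.57°.
|L| − L_z,max = (2√5 − 4)ℏ ≈ 0.4721ℏ.
There are 2l+1 = 9 values of m_l.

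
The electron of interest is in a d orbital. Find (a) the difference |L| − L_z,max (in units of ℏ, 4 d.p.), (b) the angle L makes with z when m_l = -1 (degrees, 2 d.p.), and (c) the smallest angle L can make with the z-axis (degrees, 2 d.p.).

A d state has l = 2.
|L| − L_z,max = (√6 − 2)ℏ ≈ 0.4495ℏ.
For m_l = -1: cos θ = -1/√6, θ ≈ 114.09°.
cos θ_min = 2/√6, so θ_min ≈ 35.26°.

|L|−L_z,max ≈ 0.4495ℏ; θ(m_l=-1) ≈ 114.09°; θ_min ≈ 35.26°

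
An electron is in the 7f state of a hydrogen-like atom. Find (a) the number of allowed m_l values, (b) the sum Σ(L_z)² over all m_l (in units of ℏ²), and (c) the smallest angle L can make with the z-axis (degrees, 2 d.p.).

For 7f, l = 3.
There are 2l+1 = 7 values of m_l.
Σ m_l² = 28, so Σ(L_z)² = 28 ℏ².
cos θ_min = 3/√12, so θ_min ≈ 30.00°.

7 values; Σ(L_z)² = 28 ℏ²; θ_min ≈ 30.00°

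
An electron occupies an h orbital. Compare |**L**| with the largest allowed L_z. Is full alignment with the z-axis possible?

No: L_z,max = 5ℏ < |L| = √30 ℏ ≈ 5.477ℏ

An h state has l = 5.
|L| = √30 ℏ ≈ 5.4772ℏ, while L_z,max = lℏ = 5ℏ.
Since |L| > L_z,max, the vector can never point exactly along z; the closest it comes is θ_min = arccos(5/√30) ≈ 24.1°.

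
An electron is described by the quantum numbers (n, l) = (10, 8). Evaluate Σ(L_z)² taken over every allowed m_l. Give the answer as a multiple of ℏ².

m_l ∈ {-8, -7, -6, -5, -4, -3, -2, -1, 0, 1, 2, 3, 4, 5, 6, 7, 8}.
Σ m_l² = l(l+1)(2l+1)/3 = 8·9·17/3 = 408.

Σ(L_z)² = 408 ℏ²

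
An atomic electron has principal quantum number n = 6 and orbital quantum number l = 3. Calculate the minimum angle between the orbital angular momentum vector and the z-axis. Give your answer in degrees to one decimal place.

θ_min ≈ 30.0°

|L| = √(l(l+1)) ℏ = 2√3 ℏ.
The smallest angle corresponds to the largest L_z, i.e. m_l = l = 3, giving L_z = 3ℏ.
cos θ_min = 3/√12, so θ_min ≈ 30.0°.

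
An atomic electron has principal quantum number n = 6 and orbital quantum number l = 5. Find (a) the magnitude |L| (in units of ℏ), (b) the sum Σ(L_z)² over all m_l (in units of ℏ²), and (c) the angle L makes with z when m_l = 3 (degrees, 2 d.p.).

|L| = ℏ√(5·6) = √30 ℏ ≈ 5.477ℏ.
Σ m_l² = 110, so Σ(L_z)² = 110 ℏ².
For m_l = 3: cos θ = 3/√30, θ ≈ 56.79°.

|L| = √30 ℏ ≈ 5.477ℏ; Σ(L_z)² = 110 ℏ²; θ(m_l=3) ≈ 56.79°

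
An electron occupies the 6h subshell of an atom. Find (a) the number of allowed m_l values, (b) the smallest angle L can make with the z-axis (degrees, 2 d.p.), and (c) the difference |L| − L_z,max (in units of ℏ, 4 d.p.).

The 6h subshell has l = 5.
There are 2l+1 = 11 values of m_l.
cos θ_min = 5/√30, so θ_min ≈ 24.09°.
|L| − L_z,max = (√30 − 5)ℏ ≈ 0.4772ℏ.

11 values; θ_min ≈ 24.09°; |L|−L_z,max ≈ 0.4772ℏ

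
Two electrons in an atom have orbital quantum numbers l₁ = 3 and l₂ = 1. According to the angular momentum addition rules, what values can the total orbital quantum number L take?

L = 2, 3, 4

Angular momentum addition gives L = |l₁ − l₂|, …, l₁ + l₂.
Allowed values: L = 2, 3, 4.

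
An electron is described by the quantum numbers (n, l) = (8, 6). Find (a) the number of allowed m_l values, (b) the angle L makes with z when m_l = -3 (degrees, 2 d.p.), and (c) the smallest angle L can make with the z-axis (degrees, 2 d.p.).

13 values; θ(m_l=-3) ≈ 117.58°; θ_min ≈ 22.21°

There are 2l+1 = 13 values of m_l.
For m_l = -3: cos θ = -3/√42, θ ≈ 117.58°.
cos θ_min = 6/√42, so θ_min ≈ 22.21°.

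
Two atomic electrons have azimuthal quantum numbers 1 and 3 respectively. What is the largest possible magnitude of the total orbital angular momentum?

Angular momentum addition gives L = |l₁ − l₂|, …, l₁ + l₂.
Allowed values: L = 2, 3, 4.
The largest magnitude corresponds to L = 4: |L_tot| = ℏ√(4·5) = 2√5 ℏ.

|L_tot|_max = 2√5 ℏ ≈ 4.472ℏ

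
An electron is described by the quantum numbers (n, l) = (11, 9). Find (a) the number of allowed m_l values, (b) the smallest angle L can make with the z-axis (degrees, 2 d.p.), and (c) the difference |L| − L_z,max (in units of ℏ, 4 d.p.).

There are 2l+1 = 19 values of m_l.
cos θ_min = 9/√90, so θ_min ≈ 18.43°.
|L| − L_z,max = (3√10 − 9)ℏ ≈ 0.4868ℏ.

19 values; θ_min ≈ 18.43°; |L|−L_z,max ≈ 0.4868ℏ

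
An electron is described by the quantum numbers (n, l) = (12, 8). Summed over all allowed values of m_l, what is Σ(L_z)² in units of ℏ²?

Σ(L_z)² = 408 ℏ²

The allowed m_l values are -8, -7, -6, -5, -4, -3, -2, -1, 0, 1, 2, 3, 4, 5, 6, 7, 8.
Σ m_l² = 2·(1 + 4 + 9 + 16 + 25 + 36 + 49 + 64) = 408.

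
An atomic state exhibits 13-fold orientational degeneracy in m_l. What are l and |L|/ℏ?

l = 6, |L| = √42 ℏ ≈ 6.481ℏ

13 = 2l + 1, so l = (13−1)/2 = 6.
Then |L| = √(l(l+1)) ℏ = √42 ℏ.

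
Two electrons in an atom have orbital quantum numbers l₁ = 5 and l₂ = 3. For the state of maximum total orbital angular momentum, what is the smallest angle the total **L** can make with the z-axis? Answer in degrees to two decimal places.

θ_min ≈ 19.47°

L runs from |5 − 3| = 2 to 5 + 3 = 8.
Allowed values: L = 2, 3, 4, 5, 6, 7, 8.
The maximum is L = 8, with |L_tot| = ℏ√(8·9) = 6√2 ℏ.
The minimum angle with z is arccos(8/√72) ≈ 19.47°.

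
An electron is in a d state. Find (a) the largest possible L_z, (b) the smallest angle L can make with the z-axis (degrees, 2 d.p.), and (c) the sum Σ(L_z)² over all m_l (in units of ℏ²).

The letter d corresponds to l = 2.
L_z,max = lℏ = 2ℏ.
cos θ_min = 2/√6, so θ_min ≈ 35.26°.
Σ m_l² = 10, so Σ(L_z)² = 10 ℏ².

L_z,max = 2ℏ; θ_min ≈ 35.26°; Σ(L_z)² = 10 ℏ²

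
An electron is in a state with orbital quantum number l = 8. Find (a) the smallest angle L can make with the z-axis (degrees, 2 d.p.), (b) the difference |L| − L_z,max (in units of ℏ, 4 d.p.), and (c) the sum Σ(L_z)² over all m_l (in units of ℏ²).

cos θ_min = 8/√72, so θ_min ≈ 19.47°.
|L| − L_z,max = (6√2 − 8)ℏ ≈ 0.4853ℏ.
Σ m_l² = 408, so Σ(L_z)² = 408 ℏ².

θ_min ≈ 19.47°; |L|−L_z,max ≈ 0.4853ℏ; Σ(L_z)² = 408 ℏ²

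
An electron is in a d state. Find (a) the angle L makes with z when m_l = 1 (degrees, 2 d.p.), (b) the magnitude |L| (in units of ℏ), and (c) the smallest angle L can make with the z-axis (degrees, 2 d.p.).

The letter d corresponds to l = 2.
For m_l = 1: cos θ = 1/√6, θ ≈ 65.91°.
|L| = ℏ√(2·3) = √6 ℏ ≈ 2.449ℏ.
cos θ_min = 2/√6, so θ_min ≈ 35.26°.

θ(m_l=1) ≈ 65.91°; |L| = √6 ℏ ≈ 2.449ℏ; θ_min ≈ 35.26°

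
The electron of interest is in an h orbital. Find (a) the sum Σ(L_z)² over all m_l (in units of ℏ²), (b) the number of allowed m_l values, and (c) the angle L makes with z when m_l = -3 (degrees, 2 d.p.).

Σ(L_z)² = 110 ℏ²; 11 values; θ(m_l=-3) ≈ 123.21°

An h state has l = 5.
Σ m_l² = 110, so Σ(L_z)² = 110 ℏ².
There are 2l+1 = 11 values of m_l.
For m_l = -3: cos θ = -3/√30, θ ≈ 123.21°.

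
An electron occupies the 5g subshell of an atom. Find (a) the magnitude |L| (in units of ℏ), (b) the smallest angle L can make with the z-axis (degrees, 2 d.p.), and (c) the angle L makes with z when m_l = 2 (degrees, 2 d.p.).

5g means n = 5, l = 4.
|L| = ℏ√(4·5) = 2√5 ℏ ≈ 4.472ℏ.
cos θ_min = 4/√20, so θ_min ≈ 26.57°.
For m_l = 2: cos θ = 2/√20, θ ≈ 63.43°.

|L| = 2√5 ℏ ≈ 4.472ℏ; θ_min ≈ 26.57°; θ(m_l=2) ≈ 63.43°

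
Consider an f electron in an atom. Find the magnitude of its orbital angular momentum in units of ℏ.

An f state has l = 3.
|L| = ℏ√(l(l+1)) = ℏ√(3·4) = 2√3 ℏ

|L| = 2√3 ℏ ≈ 3.464ℏ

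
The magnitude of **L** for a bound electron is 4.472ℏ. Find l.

l = 4

Since |L|² = l(l+1)ℏ², l(l+1) = 20.
Solving: l = 4.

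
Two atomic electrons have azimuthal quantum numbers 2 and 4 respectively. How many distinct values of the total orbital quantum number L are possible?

The total orbital quantum number L ranges from |l₁ − l₂| to l₁ + l₂ in integer steps.
So L can be 2, 3, 4, 5, 6.
That is 5 values.

5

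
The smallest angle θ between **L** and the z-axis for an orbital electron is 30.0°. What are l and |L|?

l = 3, |L| = 2√3 ℏ ≈ 3.464ℏ

cos θ_min = l/√(l(l+1)) = √(l/(l+1)), so l/(l+1) = cos²(30.0°) = 0.7500.
Solving: l = 3.
Then |L| = ℏ√(3·4) = 2√3 ℏ.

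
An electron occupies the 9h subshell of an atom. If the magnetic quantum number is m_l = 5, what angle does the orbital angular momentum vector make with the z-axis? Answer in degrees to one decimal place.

θ ≈ 24.1°

9h means n = 9, l = 5.
|L| = ℏ√(l(l+1)) = √30 ℏ.
L_z = m_l ℏ = 5ℏ.
cos θ = L_z/|L| = 5/√30, so θ ≈ 24.1°.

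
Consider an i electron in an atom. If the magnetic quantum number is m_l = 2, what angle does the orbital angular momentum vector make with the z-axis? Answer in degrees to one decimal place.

θ ≈ 72.0°

An i state has l = 6.
|L| = √(l(l+1)) ℏ = √42 ℏ.
L_z = m_l ℏ = 2ℏ.
cos θ = L_z/|L| = 2/√42, so θ ≈ 72.0°.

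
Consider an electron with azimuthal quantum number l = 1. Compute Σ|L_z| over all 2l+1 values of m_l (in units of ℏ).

Σ|L_z| = 2 ℏ

m_l runs from −1 to 1, i.e. {-1, 0, 1}.
Σ|m_l| = l(l+1) = 2.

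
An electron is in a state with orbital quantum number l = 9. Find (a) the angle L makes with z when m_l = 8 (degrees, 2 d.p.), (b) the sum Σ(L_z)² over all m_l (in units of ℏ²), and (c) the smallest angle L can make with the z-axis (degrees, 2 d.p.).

For m_l = 8: cos θ = 8/√90, θ ≈ 32.51°.
Σ m_l² = 570, so Σ(L_z)² = 570 ℏ².
cos θ_min = 9/√90, so θ_min ≈ 18.43°.

θ(m_l=8) ≈ 32.51°; Σ(L_z)² = 570 ℏ²; θ_min ≈ 18.43°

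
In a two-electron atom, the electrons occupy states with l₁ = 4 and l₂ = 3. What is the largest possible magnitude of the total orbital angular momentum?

The total orbital quantum number L ranges from |l₁ − l₂| to l₁ + l₂ in integer steps.
L ∈ {1, 2, 3, 4, 5, 6, 7}.
The largest magnitude corresponds to L = 7: |L_tot| = ℏ√(7·8) = 2√14 ℏ.

|L_tot|_max = 2√14 ℏ ≈ 7.483ℏ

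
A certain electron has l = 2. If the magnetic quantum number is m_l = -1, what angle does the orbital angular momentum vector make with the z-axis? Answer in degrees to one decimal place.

θ ≈ 114.1°

|L| = ℏ√(l(l+1)) = √6 ℏ.
L_z = m_l ℏ = −1ℏ.
cos θ = L_z/|L| = -1/√6, so θ ≈ 114.1°.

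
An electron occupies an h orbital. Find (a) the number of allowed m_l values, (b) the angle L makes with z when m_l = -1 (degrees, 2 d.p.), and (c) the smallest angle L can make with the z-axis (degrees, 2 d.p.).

11 values; θ(m_l=-1) ≈ 100.52°; θ_min ≈ 24.09°

For an h orbital, l = 5.
There are 2l+1 = 11 values of m_l.
For m_l = -1: cos θ = -1/√30, θ ≈ 100.52°.
cos θ_min = 5/√30, so θ_min ≈ 24.09°.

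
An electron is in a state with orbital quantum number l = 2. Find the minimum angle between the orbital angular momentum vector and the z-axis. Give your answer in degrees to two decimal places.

|L|² = l(l+1)ℏ² = 6ℏ², so |L| = √6 ℏ.
The smallest angle corresponds to the largest L_z, i.e. m_l = l = 2, giving L_z = 2ℏ.
cos θ_min = 2/√6, so θ_min ≈ 35.26°.

θ_min ≈ 35.26°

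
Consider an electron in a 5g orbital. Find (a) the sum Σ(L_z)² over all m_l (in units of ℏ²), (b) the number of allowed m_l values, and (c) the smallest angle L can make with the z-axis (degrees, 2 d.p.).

For 5g, l = 4.
Σ m_l² = 60, so Σ(L_z)² = 60 ℏ².
There are 2l+1 = 9 values of m_l.
cos θ_min = 4/√20, so θ_min ≈ 26.57°.

Σ(L_z)² = 60 ℏ²; 9 values; θ_min ≈ 26.57°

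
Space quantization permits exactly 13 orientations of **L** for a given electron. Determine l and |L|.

2l + 1 = 13 ⇒ l = 6.
|L| = ℏ√(l(l+1)) = ℏ√(6·7) = √42 ℏ.

l = 6, |L| = √42 ℏ ≈ 6.481ℏ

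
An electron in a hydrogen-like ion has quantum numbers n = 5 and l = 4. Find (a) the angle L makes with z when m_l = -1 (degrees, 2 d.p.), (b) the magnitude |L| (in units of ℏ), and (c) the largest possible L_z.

θ(m_l=-1) ≈ 102.92°; |L| = 2√5 ℏ ≈ 4.472ℏ; L_z,max = 4ℏ

For m_l = -1: cos θ = -1/√20, θ ≈ 102.92°.
|L| = ℏ√(4·5) = 2√5 ℏ ≈ 4.472ℏ.
L_z,max = lℏ = 4ℏ.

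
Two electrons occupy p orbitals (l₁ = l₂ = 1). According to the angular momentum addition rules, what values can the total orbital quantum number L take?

L = 0, 1, 2

L runs from |1 − 1| = 0 to 1 + 1 = 2.
L ∈ {0, 1, 2}.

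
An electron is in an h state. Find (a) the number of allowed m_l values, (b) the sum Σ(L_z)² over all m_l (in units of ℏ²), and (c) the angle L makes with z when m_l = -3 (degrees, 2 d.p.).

11 values; Σ(L_z)² = 110 ℏ²; θ(m_l=-3) ≈ 123.21°

For an h orbital, l = 5.
There are 2l+1 = 11 values of m_l.
Σ m_l² = 110, so Σ(L_z)² = 110 ℏ².
For m_l = -3: cos θ = -3/√30, θ ≈ 123.21°.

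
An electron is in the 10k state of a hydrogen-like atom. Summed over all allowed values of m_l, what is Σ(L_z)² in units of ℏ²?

Σ(L_z)² = 280 ℏ²

For 10k, l = 7.
The allowed m_l values are -7, -6, -5, -4, -3, -2, -1, 0, 1, 2, 3, 4, 5, 6, 7.
Summing m² from −7 to 7: Σ m_l² = 280.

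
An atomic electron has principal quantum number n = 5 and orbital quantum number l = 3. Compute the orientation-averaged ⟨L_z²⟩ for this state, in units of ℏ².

The allowed m_l values are -3, -2, -1, 0, 1, 2, 3.
Average of L_z² over 7 states: 28/7 ℏ² = 4 ℏ².

⟨L_z²⟩ = 4 ℏ²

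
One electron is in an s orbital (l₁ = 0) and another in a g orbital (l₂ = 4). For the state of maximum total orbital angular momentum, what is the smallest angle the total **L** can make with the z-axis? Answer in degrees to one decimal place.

L runs from |0 − 4| = 4 to 0 + 4 = 4.
Allowed values: L = 4.
The maximum is L = 4, with |L_tot| = ℏ√(4·5) = 2√5 ℏ.
The minimum angle with z is arccos(4/√20) ≈ 26.6°.

θ_min ≈ 26.6°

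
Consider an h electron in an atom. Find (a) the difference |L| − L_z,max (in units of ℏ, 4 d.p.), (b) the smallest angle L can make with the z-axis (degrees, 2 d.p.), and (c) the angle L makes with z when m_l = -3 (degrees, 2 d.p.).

The letter h corresponds to l = 5.
|L| − L_z,max = (√30 − 5)ℏ ≈ 0.4772ℏ.
cos θ_min = 5/√30, so θ_min ≈ 24.09°.
For m_l = -3: cos θ = -3/√30, θ ≈ 123.21°.

|L|−L_z,max ≈ 0.4772ℏ; θ_min ≈ 24.09°; θ(m_l=-3) ≈ 123.21°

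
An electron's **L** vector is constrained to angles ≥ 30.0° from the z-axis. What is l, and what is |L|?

l = 3, |L| = 2√3 ℏ ≈ 3.464ℏ

At minimum angle, m_l = l, so cos θ = l/√(l(l+1)); cos²θ = l/(l+1) = 0.7500.
l = cos²θ/sin²θ ≈ 3.
Then |L| = ℏ√(3·4) = 2√3 ℏ.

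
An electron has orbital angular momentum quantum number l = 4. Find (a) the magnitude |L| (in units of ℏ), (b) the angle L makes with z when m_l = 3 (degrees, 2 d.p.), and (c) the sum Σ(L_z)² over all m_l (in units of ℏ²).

|L| = ℏ√(4·5) = 2√5 ℏ ≈ 4.472ℏ.
For m_l = 3: cos θ = 3/√20, θ ≈ 47.87°.
Σ m_l² = 60, so Σ(L_z)² = 60 ℏ².

|L| = 2√5 ℏ ≈ 4.472ℏ; θ(m_l=3) ≈ 47.87°; Σ(L_z)² = 60 ℏ²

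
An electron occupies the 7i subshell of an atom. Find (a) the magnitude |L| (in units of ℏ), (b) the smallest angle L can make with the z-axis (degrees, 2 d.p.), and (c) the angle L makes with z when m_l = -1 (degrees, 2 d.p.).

|L| = √42 ℏ ≈ 6.481ℏ; θ_min ≈ 22.21°; θ(m_l=-1) ≈ 98.88°

The 7i subshell has l = 6.
|L| = ℏ√(6·7) = √42 ℏ ≈ 6.481ℏ.
cos θ_min = 6/√42, so θ_min ≈ 22.21°.
For m_l = -1: cos θ = -1/√42, θ ≈ 98.88°.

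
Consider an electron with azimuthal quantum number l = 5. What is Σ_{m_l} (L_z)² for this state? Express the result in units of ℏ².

Σ(L_z)² = 110 ℏ²

m_l ∈ {-5, -4, -3, -2, -1, 0, 1, 2, 3, 4, 5}.
Summing m² from −5 to 5: Σ m_l² = 110.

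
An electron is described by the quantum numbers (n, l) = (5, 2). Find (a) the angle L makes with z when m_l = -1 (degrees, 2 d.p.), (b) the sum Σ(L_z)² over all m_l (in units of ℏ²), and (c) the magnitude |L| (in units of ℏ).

θ(m_l=-1) ≈ 114.09°; Σ(L_z)² = 10 ℏ²; |L| = √6 ℏ ≈ 2.449ℏ

For m_l = -1: cos θ = -1/√6, θ ≈ 114.09°.
Σ m_l² = 10, so Σ(L_z)² = 10 ℏ².
|L| = ℏ√(2·3) = √6 ℏ ≈ 2.449ℏ.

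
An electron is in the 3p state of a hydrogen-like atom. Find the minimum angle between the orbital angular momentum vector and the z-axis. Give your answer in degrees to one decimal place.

The 3p subshell has l = 1.
|L| = √(l(l+1)) ℏ = √2 ℏ.
The smallest angle corresponds to the largest L_z, i.e. m_l = l = 1, giving L_z = 1ℏ.
cos θ_min = 1/√2, so θ_min ≈ 45.0°.

θ_min ≈ 45.0°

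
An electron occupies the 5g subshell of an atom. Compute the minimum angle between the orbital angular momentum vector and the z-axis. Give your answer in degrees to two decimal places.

For 5g, l = 4.
|L|² = l(l+1)ℏ² = 20ℏ², so |L| = 2√5 ℏ.
The smallest angle corresponds to the largest L_z, i.e. m_l = l = 4, giving L_z = 4ℏ.
cos θ_min = 4/√20, so θ_min ≈ 26.57°.

θ_min ≈ 26.57°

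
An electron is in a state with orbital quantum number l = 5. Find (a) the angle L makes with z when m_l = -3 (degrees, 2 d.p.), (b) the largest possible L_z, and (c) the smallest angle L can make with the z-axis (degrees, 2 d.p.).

For m_l = -3: cos θ = -3/√30, θ ≈ 123.21°.
L_z,max = lℏ = 5ℏ.
cos θ_min = 5/√30, so θ_min ≈ 24.09°.

θ(m_l=-3) ≈ 123.21°; L_z,max = 5ℏ; θ_min ≈ 24.09°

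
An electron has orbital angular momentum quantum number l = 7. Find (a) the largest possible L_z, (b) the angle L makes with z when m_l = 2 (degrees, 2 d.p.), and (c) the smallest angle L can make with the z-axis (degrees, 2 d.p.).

L_z,max = 7ℏ; θ(m_l=2) ≈ 74.50°; θ_min ≈ 20.70°

L_z,max = lℏ = 7ℏ.
For m_l = 2: cos θ = 2/√56, θ ≈ 74.50°.
cos θ_min = 7/√56, so θ_min ≈ 20.70°.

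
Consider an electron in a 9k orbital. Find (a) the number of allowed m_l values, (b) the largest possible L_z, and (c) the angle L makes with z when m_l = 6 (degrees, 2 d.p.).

9k means n = 9, l = 7.
There are 2l+1 = 15 values of m_l.
L_z,max = lℏ = 7ℏ.
For m_l = 6: cos θ = 6/√56, θ ≈ 36.70°.

15 values; L_z,max = 7ℏ; θ(m_l=6) ≈ 36.70°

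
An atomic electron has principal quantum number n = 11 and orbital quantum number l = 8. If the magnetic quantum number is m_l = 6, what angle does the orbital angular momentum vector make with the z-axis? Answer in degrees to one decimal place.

|L|² = l(l+1)ℏ² = 72ℏ², so |L| = 6√2 ℏ.
L_z = m_l ℏ = 6ℏ.
cos θ = L_z/|L| = 6/√72, so θ ≈ 45.0°.

θ ≈ 45.0°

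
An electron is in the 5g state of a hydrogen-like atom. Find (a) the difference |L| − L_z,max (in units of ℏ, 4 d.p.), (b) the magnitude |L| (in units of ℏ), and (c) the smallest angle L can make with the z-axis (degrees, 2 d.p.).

|L|−L_z,max ≈ 0.4721ℏ; |L| = 2√5 ℏ ≈ 4.472ℏ; θ_min ≈ 26.57°

5g means n = 5, l = 4.
|L| − L_z,max = (2√5 − 4)ℏ ≈ 0.4721ℏ.
|L| = ℏ√(4·5) = 2√5 ℏ ≈ 4.472ℏ.
cos θ_min = 4/√20, so θ_min ≈ 26.57°.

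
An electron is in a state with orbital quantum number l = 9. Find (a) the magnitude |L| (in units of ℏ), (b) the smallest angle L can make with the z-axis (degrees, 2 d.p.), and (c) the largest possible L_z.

|L| = ℏ√(9·10) = 3√10 ℏ ≈ 9.487ℏ.
cos θ_min = 9/√90, so θ_min ≈ 18.43°.
L_z,max = lℏ = 9ℏ.

|L| = 3√10 ℏ ≈ 9.487ℏ; θ_min ≈ 18.43°; L_z,max = 9ℏ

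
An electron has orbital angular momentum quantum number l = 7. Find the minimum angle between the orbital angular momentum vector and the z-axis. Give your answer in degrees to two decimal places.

|L| = √(l(l+1)) ℏ = 2√14 ℏ.
The smallest angle corresponds to the largest L_z, i.e. m_l = l = 7, giving L_z = 7ℏ.
cos θ_min = 7/√56, so θ_min ≈ 20.70°.

θ_min ≈ 20.70°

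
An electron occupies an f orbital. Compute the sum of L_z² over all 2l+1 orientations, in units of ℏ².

An f state has l = 3.
The allowed m_l values are -3, -2, -1, 0, 1, 2, 3.
Σ m_l² = 2·(1 + 4 + 9) = 28.

Σ(L_z)² = 28 ℏ²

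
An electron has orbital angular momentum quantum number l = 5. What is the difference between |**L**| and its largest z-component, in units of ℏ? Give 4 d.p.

|L| − L_z,max ≈ 0.4772ℏ

|L| = √30 ℏ ≈ 5.4772ℏ, while L_z,max = lℏ = 5ℏ.
The difference is (√30 − 5)ℏ ≈ 0.4772ℏ.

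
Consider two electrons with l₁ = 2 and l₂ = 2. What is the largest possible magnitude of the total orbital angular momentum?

The total orbital quantum number L ranges from |l₁ − l₂| to l₁ + l₂ in integer steps.
Allowed values: L = 0, 1, 2, 3, 4.
The largest magnitude corresponds to L = 4: |L_tot| = ℏ√(4·5) = 2√5 ℏ.

|L_tot|_max = 2√5 ℏ ≈ 4.472ℏ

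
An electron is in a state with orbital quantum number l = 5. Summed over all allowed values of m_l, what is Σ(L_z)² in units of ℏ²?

Σ(L_z)² = 110 ℏ²

The allowed m_l values are -5, -4, -3, -2, -1, 0, 1, 2, 3, 4, 5.
Σ m_l² = l(l+1)(2l+1)/3 = 5·6·11/3 = 110.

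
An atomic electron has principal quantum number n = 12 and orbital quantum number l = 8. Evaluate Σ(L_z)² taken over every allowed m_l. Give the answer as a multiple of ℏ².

m_l ∈ {-8, -7, -6, -5, -4, -3, -2, -1, 0, 1, 2, 3, 4, 5, 6, 7, 8}.
Summing m² from −8 to 8: Σ m_l² = 408.

Σ(L_z)² = 408 ℏ²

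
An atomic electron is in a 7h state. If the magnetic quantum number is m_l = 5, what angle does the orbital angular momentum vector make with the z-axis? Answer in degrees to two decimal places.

θ ≈ 24.09°

7h means n = 7, l = 5.
|L| = √(l(l+1)) ℏ = √30 ℏ.
L_z = m_l ℏ = 5ℏ.
cos θ = L_z/|L| = 5/√30, so θ ≈ 24.09°.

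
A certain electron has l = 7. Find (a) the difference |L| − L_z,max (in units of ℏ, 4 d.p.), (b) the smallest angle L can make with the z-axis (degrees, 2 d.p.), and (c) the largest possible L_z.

|L| − L_z,max = (2√14 − 7)ℏ ≈ 0.4833ℏ.
cos θ_min = 7/√56, so θ_min ≈ 20.70°.
L_z,max = lℏ = 7ℏ.

|L|−L_z,max ≈ 0.4833ℏ; θ_min ≈ 20.70°; L_z,max = 7ℏ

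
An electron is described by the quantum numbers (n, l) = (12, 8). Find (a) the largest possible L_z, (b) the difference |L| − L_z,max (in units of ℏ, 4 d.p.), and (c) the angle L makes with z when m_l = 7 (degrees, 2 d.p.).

L_z,max = 8ℏ; |L|−L_z,max ≈ 0.4853ℏ; θ(m_l=7) ≈ 34.42°

L_z,max = lℏ = 8ℏ.
|L| − L_z,max = (6√2 − 8)ℏ ≈ 0.4853ℏ.
For m_l = 7: cos θ = 7/√72, θ ≈ 34.42°.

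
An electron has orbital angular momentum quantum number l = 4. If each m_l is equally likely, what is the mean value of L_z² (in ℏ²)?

m_l ∈ {-4, -3, -2, -1, 0, 1, 2, 3, 4}.
⟨L_z²⟩ = ℏ²·(Σ m_l²)/(2l+1) = ℏ²·60/9 = 6.667ℏ².

⟨L_z²⟩ = 6.667 ℏ²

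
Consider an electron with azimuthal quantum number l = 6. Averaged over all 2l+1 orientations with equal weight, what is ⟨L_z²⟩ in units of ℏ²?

⟨L_z²⟩ = 14 ℏ²

m_l runs from −6 to 6, i.e. {-6, -5, -4, -3, -2, -1, 0, 1, 2, 3, 4, 5, 6}.
Average of L_z² over 13 states: 182/13 ℏ² = 14 ℏ².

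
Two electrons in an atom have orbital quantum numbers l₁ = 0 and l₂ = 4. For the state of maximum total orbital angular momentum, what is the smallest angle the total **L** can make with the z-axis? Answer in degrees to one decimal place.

By the triangle rule, |l₁ − l₂| ≤ L ≤ l₁ + l₂.
L ∈ {4}.
The maximum is L = 4, with |L_tot| = ℏ√(4·5) = 2√5 ℏ.
The minimum angle with z is arccos(4/√20) ≈ 26.6°.

θ_min ≈ 26.6°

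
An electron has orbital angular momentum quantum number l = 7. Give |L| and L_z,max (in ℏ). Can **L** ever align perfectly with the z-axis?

No: L_z,max = 7ℏ < |L| = 2√14 ℏ ≈ 7.483ℏ

|L| = 2√14 ℏ ≈ 7.4833ℏ, while L_z,max = lℏ = 7ℏ.
Since |L| > L_z,max, the vector can never point exactly along z; the closest it comes is θ_min = arccos(7/√56) ≈ 20.7°.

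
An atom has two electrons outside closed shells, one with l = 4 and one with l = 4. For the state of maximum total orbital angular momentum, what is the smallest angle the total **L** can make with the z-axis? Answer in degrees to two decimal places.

L runs from |4 − 4| = 0 to 4 + 4 = 8.
So L can be 0, 1, 2, 3, 4, 5, 6, 7, 8.
The maximum is L = 8, with |L_tot| = ℏ√(8·9) = 6√2 ℏ.
The minimum angle with z is arccos(8/√72) ≈ 19.47°.

θ_min ≈ 19.47°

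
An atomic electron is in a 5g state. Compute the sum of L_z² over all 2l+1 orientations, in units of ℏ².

Σ(L_z)² = 60 ℏ²

For 5g, l = 4.
m_l ∈ {-4, -3, -2, -1, 0, 1, 2, 3, 4}.
Σ m_l² = l(l+1)(2l+1)/3 = 4·5·9/3 = 60.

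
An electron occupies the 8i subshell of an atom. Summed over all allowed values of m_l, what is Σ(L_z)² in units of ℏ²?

Σ(L_z)² = 182 ℏ²

8i means n = 8, l = 6.
The allowed m_l values are -6, -5, -4, -3, -2, -1, 0, 1, 2, 3, 4, 5, 6.
Σ m_l² = l(l+1)(2l+1)/3 = 6·7·13/3 = 182.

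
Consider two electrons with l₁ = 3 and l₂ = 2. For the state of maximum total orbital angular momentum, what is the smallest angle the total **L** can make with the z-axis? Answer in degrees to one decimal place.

θ_min ≈ 24.1°

By the triangle rule, |l₁ − l₂| ≤ L ≤ l₁ + l₂.
L ∈ {1, 2, 3, 4, 5}.
The maximum is L = 5, with |L_tot| = ℏ√(5·6) = √30 ℏ.
The minimum angle with z is arccos(5/√30) ≈ 24.1°.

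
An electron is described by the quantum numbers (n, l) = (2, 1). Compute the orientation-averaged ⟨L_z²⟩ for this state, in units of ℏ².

The allowed m_l values are -1, 0, 1.
⟨L_z²⟩ = ℏ²·l(l+1)/3 = 0.6667ℏ².

⟨L_z²⟩ = 0.6667 ℏ²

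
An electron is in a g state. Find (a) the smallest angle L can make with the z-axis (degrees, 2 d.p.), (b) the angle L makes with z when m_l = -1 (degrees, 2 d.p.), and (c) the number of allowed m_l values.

θ_min ≈ 26.57°; θ(m_l=-1) ≈ 102.92°; 9 values

The letter g corresponds to l = 4.
cos θ_min = 4/√20, so θ_min ≈ 26.57°.
For m_l = -1: cos θ = -1/√20, θ ≈ 102.92°.
There are 2l+1 = 9 values of m_l.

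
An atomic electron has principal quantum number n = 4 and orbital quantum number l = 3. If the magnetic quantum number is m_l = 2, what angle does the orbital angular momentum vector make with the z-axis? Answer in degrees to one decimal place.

θ ≈ 54.7°

|L| = ℏ√(l(l+1)) = 2√3 ℏ.
L_z = m_l ℏ = 2ℏ.
cos θ = L_z/|L| = 2/√12, so θ ≈ 54.7°.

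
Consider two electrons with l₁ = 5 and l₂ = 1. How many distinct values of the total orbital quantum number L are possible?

By the triangle rule, |l₁ − l₂| ≤ L ≤ l₁ + l₂.
So L can be 4, 5, 6.
That is 3 values.

3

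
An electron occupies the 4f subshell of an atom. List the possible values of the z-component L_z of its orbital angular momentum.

L_z ∈ {−3ℏ, −2ℏ, −ℏ, 0, ℏ, 2ℏ, 3ℏ}

4f means n = 4, l = 3.
L_z = m_l ℏ with m_l ranging from −l to +l in integer steps.
For l = 3: m_l ∈ {-3, -2, -1, 0, 1, 2, 3}.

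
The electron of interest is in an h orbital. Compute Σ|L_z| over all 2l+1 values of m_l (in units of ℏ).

An h state has l = 5.
m_l runs from −5 to 5, i.e. {-5, -4, -3, -2, -1, 0, 1, 2, 3, 4, 5}.
Σ|m_l| = 2(1+2+…+5) = 30.

Σ|L_z| = 30 ℏ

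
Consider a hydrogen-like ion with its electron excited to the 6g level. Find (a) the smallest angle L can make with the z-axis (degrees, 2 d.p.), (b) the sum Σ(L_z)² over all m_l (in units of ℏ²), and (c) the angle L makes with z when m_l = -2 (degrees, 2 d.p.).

θ_min ≈ 26.57°; Σ(L_z)² = 60 ℏ²; θ(m_l=-2) ≈ 116.57°

The 6g level has l = 4.
cos θ_min = 4/√20, so θ_min ≈ 26.57°.
Σ m_l² = 60, so Σ(L_z)² = 60 ℏ².
For m_l = -2: cos θ = -2/√20, θ ≈ 116.57°.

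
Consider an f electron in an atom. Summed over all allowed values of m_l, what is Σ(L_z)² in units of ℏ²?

Σ(L_z)² = 28 ℏ²

For an f orbital, l = 3.
m_l runs from −3 to 3, i.e. {-3, -2, -1, 0, 1, 2, 3}.
Σ m_l² = l(l+1)(2l+1)/3 = 3·4·7/3 = 28.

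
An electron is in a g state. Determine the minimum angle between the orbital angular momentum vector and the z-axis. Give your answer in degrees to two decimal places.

θ_min ≈ 26.57°

For a g orbital, l = 4.
|L| = √(l(l+1)) ℏ = 2√5 ℏ.
The smallest angle corresponds to the largest L_z, i.e. m_l = l = 4, giving L_z = 4ℏ.
cos θ_min = 4/√20, so θ_min ≈ 26.57°.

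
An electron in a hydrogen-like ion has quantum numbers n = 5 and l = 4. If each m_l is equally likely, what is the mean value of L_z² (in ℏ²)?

m_l ∈ {-4, -3, -2, -1, 0, 1, 2, 3, 4}.
⟨L_z²⟩ = ℏ²·l(l+1)/3 = 6.667ℏ².

⟨L_z²⟩ = 6.667 ℏ²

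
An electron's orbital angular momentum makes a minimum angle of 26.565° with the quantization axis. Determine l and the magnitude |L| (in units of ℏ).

cos θ_min = l/√(l(l+1)) = √(l/(l+1)), so l/(l+1) = cos²(26.565°) = 0.8000.
Thus l = 0.8000/(1 − 0.8000) ≈ 4.
Then |L| = ℏ√(4·5) = 2√5 ℏ.

l = 4, |L| = 2√5 ℏ ≈ 4.472ℏ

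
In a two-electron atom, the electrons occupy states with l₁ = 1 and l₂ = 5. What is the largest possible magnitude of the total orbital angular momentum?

|L_tot|_max = √42 ℏ ≈ 6.481ℏ

By the triangle rule, |l₁ − l₂| ≤ L ≤ l₁ + l₂.
So L can be 4, 5, 6.
The largest magnitude corresponds to L = 6: |L_tot| = ℏ√(6·7) = √42 ℏ.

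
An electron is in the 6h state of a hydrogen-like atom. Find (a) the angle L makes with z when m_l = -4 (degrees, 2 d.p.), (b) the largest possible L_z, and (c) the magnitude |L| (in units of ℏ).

θ(m_l=-4) ≈ 136.91°; L_z,max = 5ℏ; |L| = √30 ℏ ≈ 5.477ℏ

6h means n = 6, l = 5.
For m_l = -4: cos θ = -4/√30, θ ≈ 136.91°.
L_z,max = lℏ = 5ℏ.
|L| = ℏ√(5·6) = √30 ℏ ≈ 5.477ℏ.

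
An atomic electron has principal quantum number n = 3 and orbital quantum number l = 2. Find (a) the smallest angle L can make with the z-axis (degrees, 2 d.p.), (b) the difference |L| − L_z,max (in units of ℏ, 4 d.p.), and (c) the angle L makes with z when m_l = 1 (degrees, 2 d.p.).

θ_min ≈ 35.26°; |L|−L_z,max ≈ 0.4495ℏ; θ(m_l=1) ≈ 65.91°

cos θ_min = 2/√6, so θ_min ≈ 35.26°.
|L| − L_z,max = (√6 − 2)ℏ ≈ 0.4495ℏ.
For m_l = 1: cos θ = 1/√6, θ ≈ 65.91°.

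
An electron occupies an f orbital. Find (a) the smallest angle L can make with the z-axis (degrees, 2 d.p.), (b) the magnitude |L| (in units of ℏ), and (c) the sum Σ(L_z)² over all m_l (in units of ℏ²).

θ_min ≈ 30.00°; |L| = 2√3 ℏ ≈ 3.464ℏ; Σ(L_z)² = 28 ℏ²

The letter f corresponds to l = 3.
cos θ_min = 3/√12, so θ_min ≈ 30.00°.
|L| = ℏ√(3·4) = 2√3 ℏ ≈ 3.464ℏ.
Σ m_l² = 28, so Σ(L_z)² = 28 ℏ².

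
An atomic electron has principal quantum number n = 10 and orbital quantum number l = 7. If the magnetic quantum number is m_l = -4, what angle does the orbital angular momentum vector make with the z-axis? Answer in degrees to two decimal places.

|L| = ℏ√(l(l+1)) = 2√14 ℏ.
L_z = m_l ℏ = −4ℏ.
cos θ = L_z/|L| = -4/√56, so θ ≈ 122.31°.

θ ≈ 122.31°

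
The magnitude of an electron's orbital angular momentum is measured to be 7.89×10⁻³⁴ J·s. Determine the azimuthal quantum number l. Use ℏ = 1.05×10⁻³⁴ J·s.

In units of ℏ, |L| ≈ 7.514.
Set l(l+1) = 56.46; the integer solution is l = 7.

l = 7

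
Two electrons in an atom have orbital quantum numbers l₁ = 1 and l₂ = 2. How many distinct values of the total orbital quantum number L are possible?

3

L runs from |1 − 2| = 1 to 1 + 2 = 3.
Allowed values: L = 1, 2, 3.
That is 3 values.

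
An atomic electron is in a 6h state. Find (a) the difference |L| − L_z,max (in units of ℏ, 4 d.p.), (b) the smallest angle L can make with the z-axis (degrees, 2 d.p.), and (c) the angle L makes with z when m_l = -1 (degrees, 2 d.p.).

6h means n = 6, l = 5.
|L| − L_z,max = (√30 − 5)ℏ ≈ 0.4772ℏ.
cos θ_min = 5/√30, so θ_min ≈ 24.09°.
For m_l = -1: cos θ = -1/√30, θ ≈ 100.52°.

|L|−L_z,max ≈ 0.4772ℏ; θ_min ≈ 24.09°; θ(m_l=-1) ≈ 100.52°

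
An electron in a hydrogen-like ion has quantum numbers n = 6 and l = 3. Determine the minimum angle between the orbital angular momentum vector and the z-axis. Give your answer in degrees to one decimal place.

θ_min ≈ 30.0°

|L|² = l(l+1)ℏ² = 12ℏ², so |L| = 2√3 ℏ.
The smallest angle corresponds to the largest L_z, i.e. m_l = l = 3, giving L_z = 3ℏ.
cos θ_min = 3/√12, so θ_min ≈ 30.0°.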